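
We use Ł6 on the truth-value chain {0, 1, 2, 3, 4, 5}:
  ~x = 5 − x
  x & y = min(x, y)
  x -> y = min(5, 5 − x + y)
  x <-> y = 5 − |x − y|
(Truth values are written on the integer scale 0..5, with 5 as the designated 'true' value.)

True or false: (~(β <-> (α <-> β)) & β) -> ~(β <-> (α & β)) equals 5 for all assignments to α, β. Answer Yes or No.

Counterexample: take α = 1, β = 1.
α <-> β = 1 <-> 1 = 5
β <-> (α <-> β) = 1 <-> 5 = 1
~(β <-> (α <-> β)) = ~1 = 4
~(β <-> (α <-> β)) & β = 4 & 1 = 1
α & β = 1 & 1 = 1
β <-> (α & β) = 1 <-> 1 = 5
~(β <-> (α & β)) = ~5 = 0
(~(β <-> (α <-> β)) & β) -> ~(β <-> (α & β)) = 1 -> 0 = 4
This gives 4 ≠ 5.

No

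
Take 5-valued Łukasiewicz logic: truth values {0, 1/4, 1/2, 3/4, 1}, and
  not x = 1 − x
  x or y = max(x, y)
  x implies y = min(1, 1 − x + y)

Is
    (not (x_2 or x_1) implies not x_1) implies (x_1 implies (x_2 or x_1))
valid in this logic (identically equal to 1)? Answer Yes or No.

At x_1 = 3/4, x_2 = 1/2, for instance:
x_2 or x_1 = 1/2 or 3/4 = 3/4
not (x_2 or x_1) = not 3/4 = 1/4
not x_1 = not 3/4 = 1/4
not (x_2 or x_1) implies not x_1 = 1/4 implies 1/4 = 1
x_1 implies (x_2 or x_1) = 3/4 implies 3/4 = 1
(not (x_2 or x_1) implies not x_1) implies (x_1 implies (x_2 or x_1)) = 1 implies 1 = 1
and checking the remaining 24 assignments likewise gives ≥ 1 in every case.

Yes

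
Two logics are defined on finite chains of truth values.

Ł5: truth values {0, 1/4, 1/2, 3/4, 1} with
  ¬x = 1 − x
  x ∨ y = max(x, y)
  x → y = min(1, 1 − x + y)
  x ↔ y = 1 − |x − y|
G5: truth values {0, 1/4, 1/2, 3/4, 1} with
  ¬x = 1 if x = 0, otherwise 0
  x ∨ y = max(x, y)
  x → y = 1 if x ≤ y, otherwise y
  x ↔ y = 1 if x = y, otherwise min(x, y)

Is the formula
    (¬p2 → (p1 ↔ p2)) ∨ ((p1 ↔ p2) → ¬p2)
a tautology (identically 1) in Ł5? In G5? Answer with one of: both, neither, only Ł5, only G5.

both

In Ł5: every assignment gives 1 — tautology.
In G5: every assignment gives 1 — tautology.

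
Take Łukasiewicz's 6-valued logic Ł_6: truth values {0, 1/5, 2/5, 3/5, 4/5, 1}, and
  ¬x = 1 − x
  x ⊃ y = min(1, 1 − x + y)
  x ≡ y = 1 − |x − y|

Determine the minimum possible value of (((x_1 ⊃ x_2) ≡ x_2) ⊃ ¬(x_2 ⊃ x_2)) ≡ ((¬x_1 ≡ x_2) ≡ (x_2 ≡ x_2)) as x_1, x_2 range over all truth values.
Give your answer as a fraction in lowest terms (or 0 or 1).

0

Take x_1 = 0, x_2 = 0:
x_1 ⊃ x_2 = 0 ⊃ 0 = 1
(x_1 ⊃ x_2) ≡ x_2 = 1 ≡ 0 = 0
x_2 ⊃ x_2 = 0 ⊃ 0 = 1
¬(x_2 ⊃ x_2) = ¬1 = 0
((x_1 ⊃ x_2) ≡ x_2) ⊃ ¬(x_2 ⊃ x_2) = 0 ⊃ 0 = 1
¬x_1 = ¬0 = 1
¬x_1 ≡ x_2 = 1 ≡ 0 = 0
x_2 ≡ x_2 = 0 ≡ 0 = 1
(¬x_1 ≡ x_2) ≡ (x_2 ≡ x_2) = 0 ≡ 1 = 0
(((x_1 ⊃ x_2) ≡ x_2) ⊃ ¬(x_2 ⊃ x_2)) ≡ ((¬x_1 ≡ x_2) ≡ (x_2 ≡ x_2)) = 1 ≡ 0 = 0
No assignment yields a value below 0, so this is the minimum.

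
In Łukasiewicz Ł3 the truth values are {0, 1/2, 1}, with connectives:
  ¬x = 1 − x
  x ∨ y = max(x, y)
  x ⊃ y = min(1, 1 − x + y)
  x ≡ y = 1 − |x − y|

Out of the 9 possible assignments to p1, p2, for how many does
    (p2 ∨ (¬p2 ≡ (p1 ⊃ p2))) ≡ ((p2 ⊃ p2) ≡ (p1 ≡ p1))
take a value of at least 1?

p1 = 0, p2 = 0 ↦ 1  ≥
p1 = 0, p2 = 1/2 ↦ 1/2  <
p1 = 0, p2 = 1 ↦ 1  ≥
p1 = 1/2, p2 = 0 ↦ 1/2  <
p1 = 1/2, p2 = 1/2 ↦ 1/2  <
p1 = 1/2, p2 = 1 ↦ 1  ≥
p1 = 1, p2 = 0 ↦ 0  <
p1 = 1, p2 = 1/2 ↦ 1  ≥
p1 = 1, p2 = 1 ↦ 1  ≥
So 5 of the 9 assignments meet the threshold.

5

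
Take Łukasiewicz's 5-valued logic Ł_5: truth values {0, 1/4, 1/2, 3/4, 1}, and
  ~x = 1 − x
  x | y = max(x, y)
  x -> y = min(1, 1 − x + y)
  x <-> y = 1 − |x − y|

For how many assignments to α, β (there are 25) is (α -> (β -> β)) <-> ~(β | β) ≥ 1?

value 1: 5 assignments (counts)
value 3/4: 5 assignments
value 1/2: 5 assignments
value 1/4: 5 assignments
value 0: 5 assignments
So 5 of the 25 assignments meet the threshold.

5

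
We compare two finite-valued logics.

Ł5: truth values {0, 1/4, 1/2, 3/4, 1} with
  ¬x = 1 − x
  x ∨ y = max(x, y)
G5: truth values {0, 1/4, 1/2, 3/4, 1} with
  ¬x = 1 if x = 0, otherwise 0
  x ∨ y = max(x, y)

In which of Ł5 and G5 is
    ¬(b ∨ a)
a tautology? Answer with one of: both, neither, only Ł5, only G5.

In Ł5: at a = 0, b = 1/4 the value is 3/4 — not a tautology.
In G5: at a = 0, b = 1/4 the value is 0 — not a tautology.

neither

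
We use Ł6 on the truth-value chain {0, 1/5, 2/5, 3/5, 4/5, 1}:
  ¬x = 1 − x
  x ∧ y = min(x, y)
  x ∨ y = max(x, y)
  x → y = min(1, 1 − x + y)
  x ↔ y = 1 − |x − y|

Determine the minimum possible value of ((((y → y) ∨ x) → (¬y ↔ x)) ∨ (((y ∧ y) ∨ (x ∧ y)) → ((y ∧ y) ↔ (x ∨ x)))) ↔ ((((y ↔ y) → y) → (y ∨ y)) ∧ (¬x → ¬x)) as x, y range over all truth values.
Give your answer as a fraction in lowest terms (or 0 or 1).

Take x = 2/5, y = 1:
y → y = 1 → 1 = 1
(y → y) ∨ x = 1 ∨ 2/5 = 1
¬y = ¬1 = 0
¬y ↔ x = 0 ↔ 2/5 = 3/5
((y → y) ∨ x) → (¬y ↔ x) = 1 → 3/5 = 3/5
y ∧ y = 1 ∧ 1 = 1
x ∧ y = 2/5 ∧ 1 = 2/5
(y ∧ y) ∨ (x ∧ y) = 1 ∨ 2/5 = 1
y ∧ y = 1 ∧ 1 = 1
x ∨ x = 2/5 ∨ 2/5 = 2/5
(y ∧ y) ↔ (x ∨ x) = 1 ↔ 2/5 = 2/5
((y ∧ y) ∨ (x ∧ y)) → ((y ∧ y) ↔ (x ∨ x)) = 1 → 2/5 = 2/5
(((y → y) ∨ x) → (¬y ↔ x)) ∨ (((y ∧ y) ∨ (x ∧ y)) → ((y ∧ y) ↔ (x ∨ x))) = 3/5 ∨ 2/5 = 3/5
y ↔ y = 1 ↔ 1 = 1
(y ↔ y) → y = 1 → 1 = 1
y ∨ y = 1 ∨ 1 = 1
((y ↔ y) → y) → (y ∨ y) = 1 → 1 = 1
¬x = ¬2/5 = 3/5
¬x = ¬2/5 = 3/5
¬x → ¬x = 3/5 → 3/5 = 1
(((y ↔ y) → y) → (y ∨ y)) ∧ (¬x → ¬x) = 1 ∧ 1 = 1
((((y → y) ∨ x) → (¬y ↔ x)) ∨ (((y ∧ y) ∨ (x ∧ y)) → ((y ∧ y) ↔ (x ∨ x)))) ↔ ((((y ↔ y) → y) → (y ∨ y)) ∧ (¬x → ¬x)) = 3/5 ↔ 1 = 3/5
No assignment yields a value below 3/5, so this is the minimum.

3/5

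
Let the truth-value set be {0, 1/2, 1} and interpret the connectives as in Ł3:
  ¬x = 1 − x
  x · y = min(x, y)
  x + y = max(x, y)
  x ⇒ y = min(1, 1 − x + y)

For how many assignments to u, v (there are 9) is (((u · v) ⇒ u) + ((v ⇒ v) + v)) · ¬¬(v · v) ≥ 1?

u = 0, v = 0 ↦ 0  <
u = 0, v = 1/2 ↦ 1/2  <
u = 0, v = 1 ↦ 1  ≥
u = 1/2, v = 0 ↦ 0  <
u = 1/2, v = 1/2 ↦ 1/2  <
u = 1/2, v = 1 ↦ 1  ≥
u = 1, v = 0 ↦ 0  <
u = 1, v = 1/2 ↦ 1/2  <
u = 1, v = 1 ↦ 1  ≥
So 3 of the 9 assignments meet the threshold.

3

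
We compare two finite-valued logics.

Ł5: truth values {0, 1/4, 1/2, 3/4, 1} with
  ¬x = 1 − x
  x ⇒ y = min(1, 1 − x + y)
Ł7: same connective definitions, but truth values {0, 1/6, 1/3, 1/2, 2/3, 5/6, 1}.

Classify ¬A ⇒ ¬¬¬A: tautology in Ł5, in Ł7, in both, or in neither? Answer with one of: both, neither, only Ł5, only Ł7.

In Ł5: every assignment gives 1 — tautology.
In Ł7: every assignment gives 1 — tautology.

both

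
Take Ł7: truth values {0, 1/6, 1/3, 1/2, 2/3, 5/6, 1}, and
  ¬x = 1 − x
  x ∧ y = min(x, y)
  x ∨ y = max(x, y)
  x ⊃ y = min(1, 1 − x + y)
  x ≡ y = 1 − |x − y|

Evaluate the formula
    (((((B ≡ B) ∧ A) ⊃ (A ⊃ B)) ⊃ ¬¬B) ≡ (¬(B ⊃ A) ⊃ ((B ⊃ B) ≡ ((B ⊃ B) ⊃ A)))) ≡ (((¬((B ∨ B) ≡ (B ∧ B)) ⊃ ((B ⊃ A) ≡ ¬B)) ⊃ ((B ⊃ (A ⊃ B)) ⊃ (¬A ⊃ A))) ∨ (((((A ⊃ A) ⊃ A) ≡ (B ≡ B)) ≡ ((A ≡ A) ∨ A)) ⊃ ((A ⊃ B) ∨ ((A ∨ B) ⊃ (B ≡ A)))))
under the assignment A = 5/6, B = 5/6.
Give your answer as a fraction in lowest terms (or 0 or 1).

B ≡ B = 5/6 ≡ 5/6 = 1
(B ≡ B) ∧ A = 1 ∧ 5/6 = 5/6
A ⊃ B = 5/6 ⊃ 5/6 = 1
((B ≡ B) ∧ A) ⊃ (A ⊃ B) = 5/6 ⊃ 1 = 1
¬B = ¬5/6 = 1/6
¬¬B = ¬1/6 = 5/6
(((B ≡ B) ∧ A) ⊃ (A ⊃ B)) ⊃ ¬¬B = 1 ⊃ 5/6 = 5/6
B ⊃ A = 5/6 ⊃ 5/6 = 1
¬(B ⊃ A) = ¬1 = 0
B ⊃ B = 5/6 ⊃ 5/6 = 1
B ⊃ B = 5/6 ⊃ 5/6 = 1
(B ⊃ B) ⊃ A = 1 ⊃ 5/6 = 5/6
(B ⊃ B) ≡ ((B ⊃ B) ⊃ A) = 1 ≡ 5/6 = 5/6
¬(B ⊃ A) ⊃ ((B ⊃ B) ≡ ((B ⊃ B) ⊃ A)) = 0 ⊃ 5/6 = 1
((((B ≡ B) ∧ A) ⊃ (A ⊃ B)) ⊃ ¬¬B) ≡ (¬(B ⊃ A) ⊃ ((B ⊃ B) ≡ ((B ⊃ B) ⊃ A))) = 5/6 ≡ 1 = 5/6
B ∨ B = 5/6 ∨ 5/6 = 5/6
B ∧ B = 5/6 ∧ 5/6 = 5/6
(B ∨ B) ≡ (B ∧ B) = 5/6 ≡ 5/6 = 1
¬((B ∨ B) ≡ (B ∧ B)) = ¬1 = 0
B ⊃ A = 5/6 ⊃ 5/6 = 1
¬B = ¬5/6 = 1/6
(B ⊃ A) ≡ ¬B = 1 ≡ 1/6 = 1/6
¬((B ∨ B) ≡ (B ∧ B)) ⊃ ((B ⊃ A) ≡ ¬B) = 0 ⊃ 1/6 = 1
A ⊃ B = 5/6 ⊃ 5/6 = 1
B ⊃ (A ⊃ B) = 5/6 ⊃ 1 = 1
¬A = ¬5/6 = 1/6
¬A ⊃ A = 1/6 ⊃ 5/6 = 1
(B ⊃ (A ⊃ B)) ⊃ (¬A ⊃ A) = 1 ⊃ 1 = 1
(¬((B ∨ B) ≡ (B ∧ B)) ⊃ ((B ⊃ A) ≡ ¬B)) ⊃ ((B ⊃ (A ⊃ B)) ⊃ (¬A ⊃ A)) = 1 ⊃ 1 = 1
A ⊃ A = 5/6 ⊃ 5/6 = 1
(A ⊃ A) ⊃ A = 1 ⊃ 5/6 = 5/6
B ≡ B = 5/6 ≡ 5/6 = 1
((A ⊃ A) ⊃ A) ≡ (B ≡ B) = 5/6 ≡ 1 = 5/6
A ≡ A = 5/6 ≡ 5/6 = 1
(A ≡ A) ∨ A = 1 ∨ 5/6 = 1
(((A ⊃ A) ⊃ A) ≡ (B ≡ B)) ≡ ((A ≡ A) ∨ A) = 5/6 ≡ 1 = 5/6
A ⊃ B = 5/6 ⊃ 5/6 = 1
A ∨ B = 5/6 ∨ 5/6 = 5/6
B ≡ A = 5/6 ≡ 5/6 = 1
(A ∨ B) ⊃ (B ≡ A) = 5/6 ⊃ 1 = 1
(A ⊃ B) ∨ ((A ∨ B) ⊃ (B ≡ A)) = 1 ∨ 1 = 1
((((A ⊃ A) ⊃ A) ≡ (B ≡ B)) ≡ ((A ≡ A) ∨ A)) ⊃ ((A ⊃ B) ∨ ((A ∨ B) ⊃ (B ≡ A))) = 5/6 ⊃ 1 = 1
((¬((B ∨ B) ≡ (B ∧ B)) ⊃ ((B ⊃ A) ≡ ¬B)) ⊃ ((B ⊃ (A ⊃ B)) ⊃ (¬A ⊃ A))) ∨ (((((A ⊃ A) ⊃ A) ≡ (B ≡ B)) ≡ ((A ≡ A) ∨ A)) ⊃ ((A ⊃ B) ∨ ((A ∨ B) ⊃ (B ≡ A)))) = 1 ∨ 1 = 1
(((((B ≡ B) ∧ A) ⊃ (A ⊃ B)) ⊃ ¬¬B) ≡ (¬(B ⊃ A) ⊃ ((B ⊃ B) ≡ ((B ⊃ B) ⊃ A)))) ≡ (((¬((B ∨ B) ≡ (B ∧ B)) ⊃ ((B ⊃ A) ≡ ¬B)) ⊃ ((B ⊃ (A ⊃ B)) ⊃ (¬A ⊃ A))) ∨ (((((A ⊃ A) ⊃ A) ≡ (B ≡ B)) ≡ ((A ≡ A) ∨ A)) ⊃ ((A ⊃ B) ∨ ((A ∨ B) ⊃ (B ≡ A))))) = 5/6 ≡ 1 = 5/6

5/6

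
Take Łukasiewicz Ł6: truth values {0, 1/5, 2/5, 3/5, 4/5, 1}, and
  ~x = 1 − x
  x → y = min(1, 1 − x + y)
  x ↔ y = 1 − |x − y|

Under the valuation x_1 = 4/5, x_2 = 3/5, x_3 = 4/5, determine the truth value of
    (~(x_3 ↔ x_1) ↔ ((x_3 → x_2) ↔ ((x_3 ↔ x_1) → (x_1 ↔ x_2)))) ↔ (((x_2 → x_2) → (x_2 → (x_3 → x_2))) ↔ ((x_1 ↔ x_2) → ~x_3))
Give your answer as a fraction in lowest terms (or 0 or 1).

3/5

x_3 ↔ x_1 = 4/5 ↔ 4/5 = 1
~(x_3 ↔ x_1) = ~1 = 0
x_3 → x_2 = 4/5 → 3/5 = 4/5
x_3 ↔ x_1 = 4/5 ↔ 4/5 = 1
x_1 ↔ x_2 = 4/5 ↔ 3/5 = 4/5
(x_3 ↔ x_1) → (x_1 ↔ x_2) = 1 → 4/5 = 4/5
(x_3 → x_2) ↔ ((x_3 ↔ x_1) → (x_1 ↔ x_2)) = 4/5 ↔ 4/5 = 1
~(x_3 ↔ x_1) ↔ ((x_3 → x_2) ↔ ((x_3 ↔ x_1) → (x_1 ↔ x_2))) = 0 ↔ 1 = 0
x_2 → x_2 = 3/5 → 3/5 = 1
x_3 → x_2 = 4/5 → 3/5 = 4/5
x_2 → (x_3 → x_2) = 3/5 → 4/5 = 1
(x_2 → x_2) → (x_2 → (x_3 → x_2)) = 1 → 1 = 1
x_1 ↔ x_2 = 4/5 ↔ 3/5 = 4/5
~x_3 = ~4/5 = 1/5
(x_1 ↔ x_2) → ~x_3 = 4/5 → 1/5 = 2/5
((x_2 → x_2) → (x_2 → (x_3 → x_2))) ↔ ((x_1 ↔ x_2) → ~x_3) = 1 ↔ 2/5 = 2/5
(~(x_3 ↔ x_1) ↔ ((x_3 → x_2) ↔ ((x_3 ↔ x_1) → (x_1 ↔ x_2)))) ↔ (((x_2 → x_2) → (x_2 → (x_3 → x_2))) ↔ ((x_1 ↔ x_2) → ~x_3)) = 0 ↔ 2/5 = 3/5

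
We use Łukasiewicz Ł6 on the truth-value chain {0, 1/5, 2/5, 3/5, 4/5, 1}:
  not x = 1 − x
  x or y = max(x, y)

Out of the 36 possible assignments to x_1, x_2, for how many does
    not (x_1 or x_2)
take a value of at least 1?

value 1: 1 assignment (counts)
value 4/5: 3 assignments
value 3/5: 5 assignments
value 2/5: 7 assignments
value 1/5: 9 assignments
value 0: 11 assignments
So 1 of the 36 assignments meets the threshold.

1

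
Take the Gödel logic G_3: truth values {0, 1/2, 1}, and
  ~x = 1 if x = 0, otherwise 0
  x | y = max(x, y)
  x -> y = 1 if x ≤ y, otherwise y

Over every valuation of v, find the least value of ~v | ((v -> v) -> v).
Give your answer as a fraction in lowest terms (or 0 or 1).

Take v = 1/2:
~v = ~1/2 = 0
v -> v = 1/2 -> 1/2 = 1
(v -> v) -> v = 1 -> 1/2 = 1/2
~v | ((v -> v) -> v) = 0 | 1/2 = 1/2
No assignment yields a value below 1/2, so this is the minimum.

1/2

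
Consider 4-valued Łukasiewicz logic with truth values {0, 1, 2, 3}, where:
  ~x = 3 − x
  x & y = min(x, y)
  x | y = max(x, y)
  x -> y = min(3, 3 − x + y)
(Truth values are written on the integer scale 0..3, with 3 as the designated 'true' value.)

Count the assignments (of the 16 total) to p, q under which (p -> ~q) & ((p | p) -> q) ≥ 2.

p = 0, q = 0 ↦ 3  ≥
p = 0, q = 1 ↦ 3  ≥
p = 0, q = 2 ↦ 3  ≥
p = 0, q = 3 ↦ 3  ≥
p = 1, q = 0 ↦ 2  ≥
p = 1, q = 1 ↦ 3  ≥
p = 1, q = 2 ↦ 3  ≥
p = 1, q = 3 ↦ 2  ≥
p = 2, q = 0 ↦ 1  <
p = 2, q = 1 ↦ 2  ≥
p = 2, q = 2 ↦ 2  ≥
p = 2, q = 3 ↦ 1  <
p = 3, q = 0 ↦ 0  <
p = 3, q = 1 ↦ 1  <
p = 3, q = 2 ↦ 1  <
p = 3, q = 3 ↦ 0  <
So 10 of the 16 assignments meet the threshold.

10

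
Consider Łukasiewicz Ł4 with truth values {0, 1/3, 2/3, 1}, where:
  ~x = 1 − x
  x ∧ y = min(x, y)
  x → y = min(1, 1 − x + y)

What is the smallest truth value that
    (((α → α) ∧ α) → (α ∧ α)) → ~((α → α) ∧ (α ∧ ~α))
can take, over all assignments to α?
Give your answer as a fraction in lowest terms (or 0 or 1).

Take α = 1/3:
α → α = 1/3 → 1/3 = 1
(α → α) ∧ α = 1 ∧ 1/3 = 1/3
α ∧ α = 1/3 ∧ 1/3 = 1/3
((α → α) ∧ α) → (α ∧ α) = 1/3 → 1/3 = 1
α → α = 1/3 → 1/3 = 1
~α = ~1/3 = 2/3
α ∧ ~α = 1/3 ∧ 2/3 = 1/3
(α → α) ∧ (α ∧ ~α) = 1 ∧ 1/3 = 1/3
~((α → α) ∧ (α ∧ ~α)) = ~1/3 = 2/3
(((α → α) ∧ α) → (α ∧ α)) → ~((α → α) ∧ (α ∧ ~α)) = 1 → 2/3 = 2/3
No assignment yields a value below 2/3, so this is the minimum.

2/3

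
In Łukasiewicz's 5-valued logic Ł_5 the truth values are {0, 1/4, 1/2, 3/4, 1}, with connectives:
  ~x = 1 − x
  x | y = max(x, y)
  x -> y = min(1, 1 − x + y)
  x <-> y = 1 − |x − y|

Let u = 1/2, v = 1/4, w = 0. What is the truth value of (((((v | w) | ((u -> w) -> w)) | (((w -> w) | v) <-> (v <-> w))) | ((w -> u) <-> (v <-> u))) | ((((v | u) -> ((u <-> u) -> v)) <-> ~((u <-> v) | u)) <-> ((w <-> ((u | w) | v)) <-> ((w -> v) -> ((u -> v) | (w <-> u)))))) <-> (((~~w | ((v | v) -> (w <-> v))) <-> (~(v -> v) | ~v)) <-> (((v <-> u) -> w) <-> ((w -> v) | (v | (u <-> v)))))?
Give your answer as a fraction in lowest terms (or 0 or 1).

v | w = 1/4 | 0 = 1/4
u -> w = 1/2 -> 0 = 1/2
(u -> w) -> w = 1/2 -> 0 = 1/2
(v | w) | ((u -> w) -> w) = 1/4 | 1/2 = 1/2
w -> w = 0 -> 0 = 1
(w -> w) | v = 1 | 1/4 = 1
v <-> w = 1/4 <-> 0 = 3/4
((w -> w) | v) <-> (v <-> w) = 1 <-> 3/4 = 3/4
((v | w) | ((u -> w) -> w)) | (((w -> w) | v) <-> (v <-> w)) = 1/2 | 3/4 = 3/4
w -> u = 0 -> 1/2 = 1
v <-> u = 1/4 <-> 1/2 = 3/4
(w -> u) <-> (v <-> u) = 1 <-> 3/4 = 3/4
(((v | w) | ((u -> w) -> w)) | (((w -> w) | v) <-> (v <-> w))) | ((w -> u) <-> (v <-> u)) = 3/4 | 3/4 = 3/4
v | u = 1/4 | 1/2 = 1/2
u <-> u = 1/2 <-> 1/2 = 1
(u <-> u) -> v = 1 -> 1/4 = 1/4
(v | u) -> ((u <-> u) -> v) = 1/2 -> 1/4 = 3/4
u <-> v = 1/2 <-> 1/4 = 3/4
(u <-> v) | u = 3/4 | 1/2 = 3/4
~((u <-> v) | u) = ~3/4 = 1/4
((v | u) -> ((u <-> u) -> v)) <-> ~((u <-> v) | u) = 3/4 <-> 1/4 = 1/2
u | w = 1/2 | 0 = 1/2
(u | w) | v = 1/2 | 1/4 = 1/2
w <-> ((u | w) | v) = 0 <-> 1/2 = 1/2
w -> v = 0 -> 1/4 = 1
u -> v = 1/2 -> 1/4 = 3/4
w <-> u = 0 <-> 1/2 = 1/2
(u -> v) | (w <-> u) = 3/4 | 1/2 = 3/4
(w -> v) -> ((u -> v) | (w <-> u)) = 1 -> 3/4 = 3/4
(w <-> ((u | w) | v)) <-> ((w -> v) -> ((u -> v) | (w <-> u))) = 1/2 <-> 3/4 = 3/4
(((v | u) -> ((u <-> u) -> v)) <-> ~((u <-> v) | u)) <-> ((w <-> ((u | w) | v)) <-> ((w -> v) -> ((u -> v) | (w <-> u)))) = 1/2 <-> 3/4 = 3/4
((((v | w) | ((u -> w) -> w)) | (((w -> w) | v) <-> (v <-> w))) | ((w -> u) <-> (v <-> u))) | ((((v | u) -> ((u <-> u) -> v)) <-> ~((u <-> v) | u)) <-> ((w <-> ((u | w) | v)) <-> ((w -> v) -> ((u -> v) | (w <-> u))))) = 3/4 | 3/4 = 3/4
~w = ~0 = 1
~~w = ~1 = 0
v | v = 1/4 | 1/4 = 1/4
w <-> v = 0 <-> 1/4 = 3/4
(v | v) -> (w <-> v) = 1/4 -> 3/4 = 1
~~w | ((v | v) -> (w <-> v)) = 0 | 1 = 1
v -> v = 1/4 -> 1/4 = 1
~(v -> v) = ~1 = 0
~v = ~1/4 = 3/4
~(v -> v) | ~v = 0 | 3/4 = 3/4
(~~w | ((v | v) -> (w <-> v))) <-> (~(v -> v) | ~v) = 1 <-> 3/4 = 3/4
v <-> u = 1/4 <-> 1/2 = 3/4
(v <-> u) -> w = 3/4 -> 0 = 1/4
w -> v = 0 -> 1/4 = 1
u <-> v = 1/2 <-> 1/4 = 3/4
v | (u <-> v) = 1/4 | 3/4 = 3/4
(w -> v) | (v | (u <-> v)) = 1 | 3/4 = 1
((v <-> u) -> w) <-> ((w -> v) | (v | (u <-> v))) = 1/4 <-> 1 = 1/4
((~~w | ((v | v) -> (w <-> v))) <-> (~(v -> v) | ~v)) <-> (((v <-> u) -> w) <-> ((w -> v) | (v | (u <-> v)))) = 3/4 <-> 1/4 = 1/2
(((((v | w) | ((u -> w) -> w)) | (((w -> w) | v) <-> (v <-> w))) | ((w -> u) <-> (v <-> u))) | ((((v | u) -> ((u <-> u) -> v)) <-> ~((u <-> v) | u)) <-> ((w <-> ((u | w) | v)) <-> ((w -> v) -> ((u -> v) | (w <-> u)))))) <-> (((~~w | ((v | v) -> (w <-> v))) <-> (~(v -> v) | ~v)) <-> (((v <-> u) -> w) <-> ((w -> v) | (v | (u <-> v))))) = 3/4 <-> 1/2 = 3/4

3/4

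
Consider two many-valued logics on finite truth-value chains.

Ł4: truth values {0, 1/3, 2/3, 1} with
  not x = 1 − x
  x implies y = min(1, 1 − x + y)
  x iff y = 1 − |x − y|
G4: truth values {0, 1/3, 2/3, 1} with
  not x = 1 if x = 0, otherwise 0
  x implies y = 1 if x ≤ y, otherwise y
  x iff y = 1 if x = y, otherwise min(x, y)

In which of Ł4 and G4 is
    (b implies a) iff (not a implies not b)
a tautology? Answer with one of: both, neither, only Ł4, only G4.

In Ł4: every assignment gives 1 — tautology.
In G4: at a = 1/3, b = 2/3 the value is 1/3 — not a tautology.

only Ł4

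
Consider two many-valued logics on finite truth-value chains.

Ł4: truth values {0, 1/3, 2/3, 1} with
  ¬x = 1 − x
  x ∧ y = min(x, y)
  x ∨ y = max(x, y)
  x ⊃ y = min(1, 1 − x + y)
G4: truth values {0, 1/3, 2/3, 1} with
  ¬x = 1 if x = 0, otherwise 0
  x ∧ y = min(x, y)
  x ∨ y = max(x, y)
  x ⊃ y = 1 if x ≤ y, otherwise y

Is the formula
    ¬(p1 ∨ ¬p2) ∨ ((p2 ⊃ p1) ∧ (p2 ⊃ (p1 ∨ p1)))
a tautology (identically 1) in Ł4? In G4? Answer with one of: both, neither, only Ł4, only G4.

neither

In Ł4: at p1 = 0, p2 = 1/3 the value is 2/3 — not a tautology.
In G4: at p1 = 1/3, p2 = 2/3 the value is 1/3 — not a tautology.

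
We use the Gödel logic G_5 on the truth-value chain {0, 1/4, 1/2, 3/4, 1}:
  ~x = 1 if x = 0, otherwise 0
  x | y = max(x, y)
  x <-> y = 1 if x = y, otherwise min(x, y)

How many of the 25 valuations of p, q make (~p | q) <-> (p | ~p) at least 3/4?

11

value 1: 9 assignments (counts)
value 3/4: 2 assignments (counts)
value 1/2: 4 assignments
value 1/4: 6 assignments
value 0: 4 assignments
So 11 of the 25 assignments meet the threshold.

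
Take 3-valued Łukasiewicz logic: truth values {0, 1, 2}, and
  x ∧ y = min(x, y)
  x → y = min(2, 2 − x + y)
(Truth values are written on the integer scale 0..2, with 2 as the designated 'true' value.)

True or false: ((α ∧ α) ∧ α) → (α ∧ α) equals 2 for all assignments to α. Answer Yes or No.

Yes

α = 0 ↦ 2
α = 1 ↦ 2
α = 2 ↦ 2
Every assignment gives a value ≥ 2.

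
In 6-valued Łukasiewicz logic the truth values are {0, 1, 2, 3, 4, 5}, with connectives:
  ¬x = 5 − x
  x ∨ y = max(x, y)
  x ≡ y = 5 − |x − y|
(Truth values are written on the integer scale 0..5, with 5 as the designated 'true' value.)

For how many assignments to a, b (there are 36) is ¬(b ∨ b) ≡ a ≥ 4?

16

value 5: 6 assignments (counts)
value 4: 10 assignments (counts)
value 3: 8 assignments
value 2: 6 assignments
value 1: 4 assignments
value 0: 2 assignments
So 16 of the 36 assignments meet the threshold.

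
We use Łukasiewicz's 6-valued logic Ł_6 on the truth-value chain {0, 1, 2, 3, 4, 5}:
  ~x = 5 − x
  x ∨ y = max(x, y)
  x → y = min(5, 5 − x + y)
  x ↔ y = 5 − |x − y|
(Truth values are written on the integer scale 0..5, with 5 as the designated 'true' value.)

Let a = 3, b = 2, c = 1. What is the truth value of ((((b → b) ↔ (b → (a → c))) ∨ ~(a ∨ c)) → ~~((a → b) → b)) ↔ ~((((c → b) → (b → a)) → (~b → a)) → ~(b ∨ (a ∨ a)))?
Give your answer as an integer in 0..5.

b → b = 2 → 2 = 5
a → c = 3 → 1 = 3
b → (a → c) = 2 → 3 = 5
(b → b) ↔ (b → (a → c)) = 5 ↔ 5 = 5
a ∨ c = 3 ∨ 1 = 3
~(a ∨ c) = ~3 = 2
((b → b) ↔ (b → (a → c))) ∨ ~(a ∨ c) = 5 ∨ 2 = 5
a → b = 3 → 2 = 4
(a → b) → b = 4 → 2 = 3
~((a → b) → b) = ~3 = 2
~~((a → b) → b) = ~2 = 3
(((b → b) ↔ (b → (a → c))) ∨ ~(a ∨ c)) → ~~((a → b) → b) = 5 → 3 = 3
c → b = 1 → 2 = 5
b → a = 2 → 3 = 5
(c → b) → (b → a) = 5 → 5 = 5
~b = ~2 = 3
~b → a = 3 → 3 = 5
((c → b) → (b → a)) → (~b → a) = 5 → 5 = 5
a ∨ a = 3 ∨ 3 = 3
b ∨ (a ∨ a) = 2 ∨ 3 = 3
~(b ∨ (a ∨ a)) = ~3 = 2
(((c → b) → (b → a)) → (~b → a)) → ~(b ∨ (a ∨ a)) = 5 → 2 = 2
~((((c → b) → (b → a)) → (~b → a)) → ~(b ∨ (a ∨ a))) = ~2 = 3
((((b → b) ↔ (b → (a → c))) ∨ ~(a ∨ c)) → ~~((a → b) → b)) ↔ ~((((c → b) → (b → a)) → (~b → a)) → ~(b ∨ (a ∨ a))) = 3 ↔ 3 = 5

5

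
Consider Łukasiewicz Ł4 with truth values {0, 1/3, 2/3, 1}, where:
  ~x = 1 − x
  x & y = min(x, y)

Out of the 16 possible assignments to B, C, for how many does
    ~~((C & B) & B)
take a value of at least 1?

B = 0, C = 0 ↦ 0  <
B = 0, C = 1/3 ↦ 0  <
B = 0, C = 2/3 ↦ 0  <
B = 0, C = 1 ↦ 0  <
B = 1/3, C = 0 ↦ 0  <
B = 1/3, C = 1/3 ↦ 1/3  <
B = 1/3, C = 2/3 ↦ 1/3  <
B = 1/3, C = 1 ↦ 1/3  <
B = 2/3, C = 0 ↦ 0  <
B = 2/3, C = 1/3 ↦ 1/3  <
B = 2/3, C = 2/3 ↦ 2/3  <
B = 2/3, C = 1 ↦ 2/3  <
B = 1, C = 0 ↦ 0  <
B = 1, C = 1/3 ↦ 1/3  <
B = 1, C = 2/3 ↦ 2/3  <
B = 1, C = 1 ↦ 1  ≥
So 1 of the 16 assignments meets the threshold.

1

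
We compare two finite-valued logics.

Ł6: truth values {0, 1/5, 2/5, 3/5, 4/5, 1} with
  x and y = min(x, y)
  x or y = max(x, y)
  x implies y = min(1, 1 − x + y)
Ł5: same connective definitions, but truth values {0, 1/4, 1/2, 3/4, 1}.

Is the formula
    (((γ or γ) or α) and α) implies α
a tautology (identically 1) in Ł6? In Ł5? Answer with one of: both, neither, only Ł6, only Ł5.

both

In Ł6: every assignment gives 1 — tautology.
In Ł5: every assignment gives 1 — tautology.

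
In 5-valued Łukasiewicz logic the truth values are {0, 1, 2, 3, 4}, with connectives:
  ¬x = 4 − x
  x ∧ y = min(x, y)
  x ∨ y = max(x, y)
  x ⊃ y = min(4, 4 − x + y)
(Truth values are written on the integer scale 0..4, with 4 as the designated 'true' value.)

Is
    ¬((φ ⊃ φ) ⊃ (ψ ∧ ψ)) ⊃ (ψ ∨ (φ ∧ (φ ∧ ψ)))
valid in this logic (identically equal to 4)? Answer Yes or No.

Counterexample: take φ = 0, ψ = 0.
φ ⊃ φ = 0 ⊃ 0 = 4
ψ ∧ ψ = 0 ∧ 0 = 0
(φ ⊃ φ) ⊃ (ψ ∧ ψ) = 4 ⊃ 0 = 0
¬((φ ⊃ φ) ⊃ (ψ ∧ ψ)) = ¬0 = 4
φ ∧ ψ = 0 ∧ 0 = 0
φ ∧ (φ ∧ ψ) = 0 ∧ 0 = 0
ψ ∨ (φ ∧ (φ ∧ ψ)) = 0 ∨ 0 = 0
¬((φ ⊃ φ) ⊃ (ψ ∧ ψ)) ⊃ (ψ ∨ (φ ∧ (φ ∧ ψ))) = 4 ⊃ 0 = 0
This gives 0 ≠ 4.

No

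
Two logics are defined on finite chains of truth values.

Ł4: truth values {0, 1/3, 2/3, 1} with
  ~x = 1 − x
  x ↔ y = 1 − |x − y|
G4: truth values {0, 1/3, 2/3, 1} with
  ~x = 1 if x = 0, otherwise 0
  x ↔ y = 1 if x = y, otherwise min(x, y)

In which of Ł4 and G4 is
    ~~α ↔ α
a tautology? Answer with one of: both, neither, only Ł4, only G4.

only Ł4

In Ł4: every assignment gives 1 — tautology.
In G4: at α = 1/3 the value is 1/3 — not a tautology.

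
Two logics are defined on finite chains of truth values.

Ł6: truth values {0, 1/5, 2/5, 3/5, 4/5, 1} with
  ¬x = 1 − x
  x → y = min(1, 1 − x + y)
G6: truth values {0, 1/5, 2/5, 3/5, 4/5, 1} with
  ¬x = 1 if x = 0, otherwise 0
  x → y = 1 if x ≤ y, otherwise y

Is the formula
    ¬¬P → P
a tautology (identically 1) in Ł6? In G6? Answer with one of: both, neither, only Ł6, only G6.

In Ł6: every assignment gives 1 — tautology.
In G6: at P = 1/5 the value is 1/5 — not a tautology.

only Ł6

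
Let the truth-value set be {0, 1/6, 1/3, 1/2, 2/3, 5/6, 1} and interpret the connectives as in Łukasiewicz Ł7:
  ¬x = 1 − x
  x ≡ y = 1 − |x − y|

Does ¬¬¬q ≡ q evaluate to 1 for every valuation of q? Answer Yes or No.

No

Counterexample: take q = 0.
¬q = ¬0 = 1
¬¬q = ¬1 = 0
¬¬¬q = ¬0 = 1
¬¬¬q ≡ q = 1 ≡ 0 = 0
This gives 0 ≠ 1.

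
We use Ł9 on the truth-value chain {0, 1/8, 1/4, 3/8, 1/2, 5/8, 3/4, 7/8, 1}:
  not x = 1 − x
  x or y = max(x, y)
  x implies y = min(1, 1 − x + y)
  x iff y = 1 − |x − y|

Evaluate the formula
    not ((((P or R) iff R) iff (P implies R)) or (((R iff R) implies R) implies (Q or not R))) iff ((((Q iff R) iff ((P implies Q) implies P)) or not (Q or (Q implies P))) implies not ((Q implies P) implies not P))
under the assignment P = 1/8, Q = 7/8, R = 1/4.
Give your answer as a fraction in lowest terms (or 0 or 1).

3/4

P or R = 1/8 or 1/4 = 1/4
(P or R) iff R = 1/4 iff 1/4 = 1
P implies R = 1/8 implies 1/4 = 1
((P or R) iff R) iff (P implies R) = 1 iff 1 = 1
R iff R = 1/4 iff 1/4 = 1
(R iff R) implies R = 1 implies 1/4 = 1/4
not R = not 1/4 = 3/4
Q or not R = 7/8 or 3/4 = 7/8
((R iff R) implies R) implies (Q or not R) = 1/4 implies 7/8 = 1
(((P or R) iff R) iff (P implies R)) or (((R iff R) implies R) implies (Q or not R)) = 1 or 1 = 1
not ((((P or R) iff R) iff (P implies R)) or (((R iff R) implies R) implies (Q or not R))) = not 1 = 0
Q iff R = 7/8 iff 1/4 = 3/8
P implies Q = 1/8 implies 7/8 = 1
(P implies Q) implies P = 1 implies 1/8 = 1/8
(Q iff R) iff ((P implies Q) implies P) = 3/8 iff 1/8 = 3/4
Q implies P = 7/8 implies 1/8 = 1/4
Q or (Q implies P) = 7/8 or 1/4 = 7/8
not (Q or (Q implies P)) = not 7/8 = 1/8
((Q iff R) iff ((P implies Q) implies P)) or not (Q or (Q implies P)) = 3/4 or 1/8 = 3/4
Q implies P = 7/8 implies 1/8 = 1/4
not P = not 1/8 = 7/8
(Q implies P) implies not P = 1/4 implies 7/8 = 1
not ((Q implies P) implies not P) = not 1 = 0
(((Q iff R) iff ((P implies Q) implies P)) or not (Q or (Q implies P))) implies not ((Q implies P) implies not P) = 3/4 implies 0 = 1/4
not ((((P or R) iff R) iff (P implies R)) or (((R iff R) implies R) implies (Q or not R))) iff ((((Q iff R) iff ((P implies Q) implies P)) or not (Q or (Q implies P))) implies not ((Q implies P) implies not P)) = 0 iff 1/4 = 3/4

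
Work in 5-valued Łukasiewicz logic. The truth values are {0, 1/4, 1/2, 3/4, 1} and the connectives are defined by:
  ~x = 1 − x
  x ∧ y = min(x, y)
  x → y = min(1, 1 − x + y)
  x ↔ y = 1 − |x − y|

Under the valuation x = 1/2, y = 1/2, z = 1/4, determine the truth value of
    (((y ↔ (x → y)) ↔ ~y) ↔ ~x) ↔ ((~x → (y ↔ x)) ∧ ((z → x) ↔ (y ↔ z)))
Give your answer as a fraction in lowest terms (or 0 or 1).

x → y = 1/2 → 1/2 = 1
y ↔ (x → y) = 1/2 ↔ 1 = 1/2
~y = ~1/2 = 1/2
(y ↔ (x → y)) ↔ ~y = 1/2 ↔ 1/2 = 1
~x = ~1/2 = 1/2
((y ↔ (x → y)) ↔ ~y) ↔ ~x = 1 ↔ 1/2 = 1/2
~x = ~1/2 = 1/2
y ↔ x = 1/2 ↔ 1/2 = 1
~x → (y ↔ x) = 1/2 → 1 = 1
z → x = 1/4 → 1/2 = 1
y ↔ z = 1/2 ↔ 1/4 = 3/4
(z → x) ↔ (y ↔ z) = 1 ↔ 3/4 = 3/4
(~x → (y ↔ x)) ∧ ((z → x) ↔ (y ↔ z)) = 1 ∧ 3/4 = 3/4
(((y ↔ (x → y)) ↔ ~y) ↔ ~x) ↔ ((~x → (y ↔ x)) ∧ ((z → x) ↔ (y ↔ z))) = 1/2 ↔ 3/4 = 3/4

3/4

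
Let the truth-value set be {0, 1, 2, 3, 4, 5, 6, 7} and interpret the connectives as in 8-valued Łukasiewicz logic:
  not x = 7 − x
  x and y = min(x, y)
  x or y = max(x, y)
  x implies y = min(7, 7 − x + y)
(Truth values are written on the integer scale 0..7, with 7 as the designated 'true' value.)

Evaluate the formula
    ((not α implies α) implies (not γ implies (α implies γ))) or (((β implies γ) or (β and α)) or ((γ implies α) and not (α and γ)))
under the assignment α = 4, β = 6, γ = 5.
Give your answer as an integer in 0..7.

not α = not 4 = 3
not α implies α = 3 implies 4 = 7
not γ = not 5 = 2
α implies γ = 4 implies 5 = 7
not γ implies (α implies γ) = 2 implies 7 = 7
(not α implies α) implies (not γ implies (α implies γ)) = 7 implies 7 = 7
β implies γ = 6 implies 5 = 6
β and α = 6 and 4 = 4
(β implies γ) or (β and α) = 6 or 4 = 6
γ implies α = 5 implies 4 = 6
α and γ = 4 and 5 = 4
not (α and γ) = not 4 = 3
(γ implies α) and not (α and γ) = 6 and 3 = 3
((β implies γ) or (β and α)) or ((γ implies α) and not (α and γ)) = 6 or 3 = 6
((not α implies α) implies (not γ implies (α implies γ))) or (((β implies γ) or (β and α)) or ((γ implies α) and not (α and γ))) = 7 or 6 = 7

7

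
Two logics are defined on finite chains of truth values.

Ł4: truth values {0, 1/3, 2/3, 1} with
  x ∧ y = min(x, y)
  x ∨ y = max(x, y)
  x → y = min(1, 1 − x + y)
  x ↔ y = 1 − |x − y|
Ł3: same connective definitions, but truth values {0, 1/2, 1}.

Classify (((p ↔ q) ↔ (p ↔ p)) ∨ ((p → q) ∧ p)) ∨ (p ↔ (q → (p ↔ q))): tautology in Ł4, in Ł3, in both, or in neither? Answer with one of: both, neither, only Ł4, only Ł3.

In Ł4: at p = 0, q = 1/3 the value is 2/3 — not a tautology.
In Ł3: at p = 0, q = 1/2 the value is 1/2 — not a tautology.

neither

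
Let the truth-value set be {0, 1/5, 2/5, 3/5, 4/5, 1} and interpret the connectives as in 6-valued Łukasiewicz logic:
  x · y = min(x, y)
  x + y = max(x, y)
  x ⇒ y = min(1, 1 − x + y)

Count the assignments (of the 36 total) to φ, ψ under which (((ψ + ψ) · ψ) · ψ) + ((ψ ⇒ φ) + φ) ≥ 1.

value 1: 26 assignments (counts)
value 4/5: 7 assignments
value 3/5: 3 assignments
So 26 of the 36 assignments meet the threshold.

26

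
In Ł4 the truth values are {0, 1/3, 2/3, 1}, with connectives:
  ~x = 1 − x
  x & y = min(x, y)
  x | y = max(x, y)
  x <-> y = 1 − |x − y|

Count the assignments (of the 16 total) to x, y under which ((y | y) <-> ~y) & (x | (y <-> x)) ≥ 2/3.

x = 0, y = 0 ↦ 0  <
x = 0, y = 1/3 ↦ 2/3  ≥
x = 0, y = 2/3 ↦ 1/3  <
x = 0, y = 1 ↦ 0  <
x = 1/3, y = 0 ↦ 0  <
x = 1/3, y = 1/3 ↦ 2/3  ≥
x = 1/3, y = 2/3 ↦ 2/3  ≥
x = 1/3, y = 1 ↦ 0  <
x = 2/3, y = 0 ↦ 0  <
x = 2/3, y = 1/3 ↦ 2/3  ≥
x = 2/3, y = 2/3 ↦ 2/3  ≥
x = 2/3, y = 1 ↦ 0  <
x = 1, y = 0 ↦ 0  <
x = 1, y = 1/3 ↦ 2/3  ≥
x = 1, y = 2/3 ↦ 2/3  ≥
x = 1, y = 1 ↦ 0  <
So 7 of the 16 assignments meet the threshold.

7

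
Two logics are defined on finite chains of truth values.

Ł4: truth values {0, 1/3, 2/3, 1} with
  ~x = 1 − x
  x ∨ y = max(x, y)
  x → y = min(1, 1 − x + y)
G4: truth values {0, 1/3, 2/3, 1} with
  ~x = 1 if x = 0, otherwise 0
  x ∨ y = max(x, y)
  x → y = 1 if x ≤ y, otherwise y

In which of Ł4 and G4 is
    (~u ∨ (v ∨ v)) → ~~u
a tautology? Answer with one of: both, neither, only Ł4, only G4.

In Ł4: at u = 0, v = 0 the value is 0 — not a tautology.
In G4: at u = 0, v = 0 the value is 0 — not a tautology.

neither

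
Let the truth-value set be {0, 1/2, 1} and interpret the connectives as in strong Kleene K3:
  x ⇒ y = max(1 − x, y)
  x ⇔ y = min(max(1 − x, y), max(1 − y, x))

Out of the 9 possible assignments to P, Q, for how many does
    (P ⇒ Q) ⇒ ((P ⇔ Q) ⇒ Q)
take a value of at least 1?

P = 0, Q = 0 ↦ 0  <
P = 0, Q = 1/2 ↦ 1/2  <
P = 0, Q = 1 ↦ 1  ≥
P = 1/2, Q = 0 ↦ 1/2  <
P = 1/2, Q = 1/2 ↦ 1/2  <
P = 1/2, Q = 1 ↦ 1  ≥
P = 1, Q = 0 ↦ 1  ≥
P = 1, Q = 1/2 ↦ 1/2  <
P = 1, Q = 1 ↦ 1  ≥
So 4 of the 9 assignments meet the threshold.

4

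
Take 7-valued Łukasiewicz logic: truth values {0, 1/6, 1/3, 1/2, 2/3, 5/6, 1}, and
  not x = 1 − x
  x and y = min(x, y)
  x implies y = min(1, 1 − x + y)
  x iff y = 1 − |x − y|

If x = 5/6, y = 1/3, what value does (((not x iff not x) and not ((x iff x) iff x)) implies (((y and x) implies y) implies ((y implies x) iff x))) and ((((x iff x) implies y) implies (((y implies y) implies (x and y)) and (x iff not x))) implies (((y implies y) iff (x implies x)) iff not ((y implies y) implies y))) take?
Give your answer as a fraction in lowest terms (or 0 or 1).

2/3

not x = not 5/6 = 1/6
not x = not 5/6 = 1/6
not x iff not x = 1/6 iff 1/6 = 1
x iff x = 5/6 iff 5/6 = 1
(x iff x) iff x = 1 iff 5/6 = 5/6
not ((x iff x) iff x) = not 5/6 = 1/6
(not x iff not x) and not ((x iff x) iff x) = 1 and 1/6 = 1/6
y and x = 1/3 and 5/6 = 1/3
(y and x) implies y = 1/3 implies 1/3 = 1
y implies x = 1/3 implies 5/6 = 1
(y implies x) iff x = 1 iff 5/6 = 5/6
((y and x) implies y) implies ((y implies x) iff x) = 1 implies 5/6 = 5/6
((not x iff not x) and not ((x iff x) iff x)) implies (((y and x) implies y) implies ((y implies x) iff x)) = 1/6 implies 5/6 = 1
x iff x = 5/6 iff 5/6 = 1
(x iff x) implies y = 1 implies 1/3 = 1/3
y implies y = 1/3 implies 1/3 = 1
x and y = 5/6 and 1/3 = 1/3
(y implies y) implies (x and y) = 1 implies 1/3 = 1/3
not x = not 5/6 = 1/6
x iff not x = 5/6 iff 1/6 = 1/3
((y implies y) implies (x and y)) and (x iff not x) = 1/3 and 1/3 = 1/3
((x iff x) implies y) implies (((y implies y) implies (x and y)) and (x iff not x)) = 1/3 implies 1/3 = 1
y implies y = 1/3 implies 1/3 = 1
x implies x = 5/6 implies 5/6 = 1
(y implies y) iff (x implies x) = 1 iff 1 = 1
y implies y = 1/3 implies 1/3 = 1
(y implies y) implies y = 1 implies 1/3 = 1/3
not ((y implies y) implies y) = not 1/3 = 2/3
((y implies y) iff (x implies x)) iff not ((y implies y) implies y) = 1 iff 2/3 = 2/3
(((x iff x) implies y) implies (((y implies y) implies (x and y)) and (x iff not x))) implies (((y implies y) iff (x implies x)) iff not ((y implies y) implies y)) = 1 implies 2/3 = 2/3
(((not x iff not x) and not ((x iff x) iff x)) implies (((y and x) implies y) implies ((y implies x) iff x))) and ((((x iff x) implies y) implies (((y implies y) implies (x and y)) and (x iff not x))) implies (((y implies y) iff (x implies x)) iff not ((y implies y) implies y))) = 1 and 2/3 = 2/3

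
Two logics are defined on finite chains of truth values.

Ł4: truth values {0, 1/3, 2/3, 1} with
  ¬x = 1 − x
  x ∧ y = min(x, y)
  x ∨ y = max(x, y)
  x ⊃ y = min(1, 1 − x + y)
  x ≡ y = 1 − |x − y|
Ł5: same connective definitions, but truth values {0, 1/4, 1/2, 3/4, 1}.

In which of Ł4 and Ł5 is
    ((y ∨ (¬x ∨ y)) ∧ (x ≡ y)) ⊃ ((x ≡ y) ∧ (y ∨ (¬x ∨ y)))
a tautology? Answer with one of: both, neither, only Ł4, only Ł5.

both

In Ł4: every assignment gives 1 — tautology.
In Ł5: every assignment gives 1 — tautology.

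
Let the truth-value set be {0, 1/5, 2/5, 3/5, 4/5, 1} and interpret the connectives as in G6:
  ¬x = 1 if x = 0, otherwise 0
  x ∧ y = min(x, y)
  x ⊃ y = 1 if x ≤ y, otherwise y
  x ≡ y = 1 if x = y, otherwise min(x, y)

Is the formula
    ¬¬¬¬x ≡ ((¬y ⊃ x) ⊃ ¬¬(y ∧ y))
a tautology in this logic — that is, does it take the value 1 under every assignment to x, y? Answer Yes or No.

No

Counterexample: take x = 0, y = 0.
¬x = ¬0 = 1
¬¬x = ¬1 = 0
¬¬¬x = ¬0 = 1
¬¬¬¬x = ¬1 = 0
¬y = ¬0 = 1
¬y ⊃ x = 1 ⊃ 0 = 0
y ∧ y = 0 ∧ 0 = 0
¬(y ∧ y) = ¬0 = 1
¬¬(y ∧ y) = ¬1 = 0
(¬y ⊃ x) ⊃ ¬¬(y ∧ y) = 0 ⊃ 0 = 1
¬¬¬¬x ≡ ((¬y ⊃ x) ⊃ ¬¬(y ∧ y)) = 0 ≡ 1 = 0
This gives 0 ≠ 1.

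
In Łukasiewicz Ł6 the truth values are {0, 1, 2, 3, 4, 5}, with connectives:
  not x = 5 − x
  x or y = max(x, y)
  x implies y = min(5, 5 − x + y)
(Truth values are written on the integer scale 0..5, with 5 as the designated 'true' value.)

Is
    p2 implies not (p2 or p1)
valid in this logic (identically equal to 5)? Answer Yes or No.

No

Counterexample: take p1 = 0, p2 = 3.
p2 or p1 = 3 or 0 = 3
not (p2 or p1) = not 3 = 2
p2 implies not (p2 or p1) = 3 implies 2 = 4
This gives 4 ≠ 5.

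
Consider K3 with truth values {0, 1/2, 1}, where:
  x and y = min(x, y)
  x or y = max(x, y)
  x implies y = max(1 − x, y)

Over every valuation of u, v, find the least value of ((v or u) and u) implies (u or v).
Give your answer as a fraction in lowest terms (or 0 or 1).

Take u = 1/2, v = 0:
v or u = 0 or 1/2 = 1/2
(v or u) and u = 1/2 and 1/2 = 1/2
u or v = 1/2 or 0 = 1/2
((v or u) and u) implies (u or v) = 1/2 implies 1/2 = 1/2
No assignment yields a value below 1/2, so this is the minimum.

1/2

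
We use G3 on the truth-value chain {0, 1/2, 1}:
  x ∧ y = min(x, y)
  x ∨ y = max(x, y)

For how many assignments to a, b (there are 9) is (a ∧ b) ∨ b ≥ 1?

3

a = 0, b = 0 ↦ 0  <
a = 0, b = 1/2 ↦ 1/2  <
a = 0, b = 1 ↦ 1  ≥
a = 1/2, b = 0 ↦ 0  <
a = 1/2, b = 1/2 ↦ 1/2  <
a = 1/2, b = 1 ↦ 1  ≥
a = 1, b = 0 ↦ 0  <
a = 1, b = 1/2 ↦ 1/2  <
a = 1, b = 1 ↦ 1  ≥
So 3 of the 9 assignments meet the threshold.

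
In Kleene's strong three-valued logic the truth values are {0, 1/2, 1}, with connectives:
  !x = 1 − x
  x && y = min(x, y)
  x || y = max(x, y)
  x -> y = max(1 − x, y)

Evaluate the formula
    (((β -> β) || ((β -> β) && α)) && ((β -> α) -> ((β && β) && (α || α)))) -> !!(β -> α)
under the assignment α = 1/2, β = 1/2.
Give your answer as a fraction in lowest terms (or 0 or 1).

1/2

β -> β = 1/2 -> 1/2 = 1/2
β -> β = 1/2 -> 1/2 = 1/2
(β -> β) && α = 1/2 && 1/2 = 1/2
(β -> β) || ((β -> β) && α) = 1/2 || 1/2 = 1/2
β -> α = 1/2 -> 1/2 = 1/2
β && β = 1/2 && 1/2 = 1/2
α || α = 1/2 || 1/2 = 1/2
(β && β) && (α || α) = 1/2 && 1/2 = 1/2
(β -> α) -> ((β && β) && (α || α)) = 1/2 -> 1/2 = 1/2
((β -> β) || ((β -> β) && α)) && ((β -> α) -> ((β && β) && (α || α))) = 1/2 && 1/2 = 1/2
β -> α = 1/2 -> 1/2 = 1/2
!(β -> α) = !1/2 = 1/2
!!(β -> α) = !1/2 = 1/2
(((β -> β) || ((β -> β) && α)) && ((β -> α) -> ((β && β) && (α || α)))) -> !!(β -> α) = 1/2 -> 1/2 = 1/2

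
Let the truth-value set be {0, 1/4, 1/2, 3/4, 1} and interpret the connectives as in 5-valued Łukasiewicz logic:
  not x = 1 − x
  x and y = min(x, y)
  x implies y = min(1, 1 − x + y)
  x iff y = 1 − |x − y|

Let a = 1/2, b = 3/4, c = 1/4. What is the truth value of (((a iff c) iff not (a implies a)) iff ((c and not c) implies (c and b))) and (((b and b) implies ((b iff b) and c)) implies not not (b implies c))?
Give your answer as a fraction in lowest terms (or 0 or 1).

1/4

a iff c = 1/2 iff 1/4 = 3/4
a implies a = 1/2 implies 1/2 = 1
not (a implies a) = not 1 = 0
(a iff c) iff not (a implies a) = 3/4 iff 0 = 1/4
not c = not 1/4 = 3/4
c and not c = 1/4 and 3/4 = 1/4
c and b = 1/4 and 3/4 = 1/4
(c and not c) implies (c and b) = 1/4 implies 1/4 = 1
((a iff c) iff not (a implies a)) iff ((c and not c) implies (c and b)) = 1/4 iff 1 = 1/4
b and b = 3/4 and 3/4 = 3/4
b iff b = 3/4 iff 3/4 = 1
(b iff b) and c = 1 and 1/4 = 1/4
(b and b) implies ((b iff b) and c) = 3/4 implies 1/4 = 1/2
b implies c = 3/4 implies 1/4 = 1/2
not (b implies c) = not 1/2 = 1/2
not not (b implies c) = not 1/2 = 1/2
((b and b) implies ((b iff b) and c)) implies not not (b implies c) = 1/2 implies 1/2 = 1
(((a iff c) iff not (a implies a)) iff ((c and not c) implies (c and b))) and (((b and b) implies ((b iff b) and c)) implies not not (b implies c)) = 1/4 and 1 = 1/4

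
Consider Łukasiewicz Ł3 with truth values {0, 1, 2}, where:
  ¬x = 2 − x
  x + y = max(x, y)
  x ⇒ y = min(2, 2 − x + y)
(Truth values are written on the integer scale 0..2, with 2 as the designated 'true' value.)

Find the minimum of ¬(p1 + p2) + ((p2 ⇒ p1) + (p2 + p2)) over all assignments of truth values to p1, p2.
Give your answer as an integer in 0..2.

Take p1 = 0, p2 = 1:
p1 + p2 = 0 + 1 = 1
¬(p1 + p2) = ¬1 = 1
p2 ⇒ p1 = 1 ⇒ 0 = 1
p2 + p2 = 1 + 1 = 1
(p2 ⇒ p1) + (p2 + p2) = 1 + 1 = 1
¬(p1 + p2) + ((p2 ⇒ p1) + (p2 + p2)) = 1 + 1 = 1
No assignment yields a value below 1, so this is the minimum.

1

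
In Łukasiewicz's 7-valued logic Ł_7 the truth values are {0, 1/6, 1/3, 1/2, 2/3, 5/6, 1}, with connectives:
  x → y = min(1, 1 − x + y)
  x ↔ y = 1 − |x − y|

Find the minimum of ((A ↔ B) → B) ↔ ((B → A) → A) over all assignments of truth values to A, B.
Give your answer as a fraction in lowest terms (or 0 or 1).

Take A = 0, B = 1/2:
A ↔ B = 0 ↔ 1/2 = 1/2
(A ↔ B) → B = 1/2 → 1/2 = 1
B → A = 1/2 → 0 = 1/2
(B → A) → A = 1/2 → 0 = 1/2
((A ↔ B) → B) ↔ ((B → A) → A) = 1 ↔ 1/2 = 1/2
No assignment yields a value below 1/2, so this is the minimum.

1/2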